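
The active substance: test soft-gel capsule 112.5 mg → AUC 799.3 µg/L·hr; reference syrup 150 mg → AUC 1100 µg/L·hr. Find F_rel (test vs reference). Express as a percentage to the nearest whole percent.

F_rel = 97%

F_rel = (AUC_test/D_test) / (AUC_ref/D_ref)
      = (799.3/112.5) / (1100/150)
      = 7.10489 / 7.33333 = 0.9688 = 96.88%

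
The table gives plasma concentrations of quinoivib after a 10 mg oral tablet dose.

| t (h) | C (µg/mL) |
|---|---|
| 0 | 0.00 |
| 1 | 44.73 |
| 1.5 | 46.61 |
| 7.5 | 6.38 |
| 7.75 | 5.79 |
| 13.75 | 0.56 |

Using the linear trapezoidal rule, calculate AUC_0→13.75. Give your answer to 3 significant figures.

Trapezoidal AUC_0→13.75:
  [0→1]: (0.00+44.73)/2 × 1 = 22.365
  [1→1.5]: (44.73+46.61)/2 × 0.5 = 22.835
  [1.5→7.5]: (46.61+6.38)/2 × 6 = 158.97
  [7.5→7.75]: (6.38+5.79)/2 × 0.25 = 1.52125
  [7.75→13.75]: (5.79+0.56)/2 × 6 = 19.05
  Sum = 224.74125 µg/mL·h

AUC = 225 µg/mL·h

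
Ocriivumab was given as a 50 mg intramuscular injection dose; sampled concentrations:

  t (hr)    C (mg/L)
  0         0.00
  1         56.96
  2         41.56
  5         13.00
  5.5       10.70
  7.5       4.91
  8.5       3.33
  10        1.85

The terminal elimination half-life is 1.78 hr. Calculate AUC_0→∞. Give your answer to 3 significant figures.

Trapezoidal AUC_0→10:
  [0→1]: (0.00+56.96)/2 × 1 = 28.48
  [1→2]: (56.96+41.56)/2 × 1 = 49.26
  [2→5]: (41.56+13.00)/2 × 3 = 81.84
  [5→5.5]: (13.00+10.70)/2 × 0.5 = 5.925
  [5.5→7.5]: (10.70+4.91)/2 × 2 = 15.61
  [7.5→8.5]: (4.91+3.33)/2 × 1 = 4.12
  [8.5→10]: (3.33+1.85)/2 × 1.5 = 3.885
  Sum = 189.12 mg/L·hr
k_e = ln2 / t½ = 0.693147 / 1.78 = 0.3894 hr^-1
Extrapolated tail: C_last / k_e = 1.85 / 0.3894 = 4.751
AUC_0→∞ = 189.12 + 4.751 = 193.871 mg/L·hr

AUC = 194 mg/L·hr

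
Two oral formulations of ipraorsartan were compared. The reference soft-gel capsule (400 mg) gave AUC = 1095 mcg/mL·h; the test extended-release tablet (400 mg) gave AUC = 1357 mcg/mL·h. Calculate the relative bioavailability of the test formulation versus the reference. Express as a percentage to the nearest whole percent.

F_rel = 124%

F_rel = (AUC_test/D_test) / (AUC_ref/D_ref)
      = (1357/400) / (1095/400)
      = 3.3925 / 2.7375 = 1.2393 = 123.93%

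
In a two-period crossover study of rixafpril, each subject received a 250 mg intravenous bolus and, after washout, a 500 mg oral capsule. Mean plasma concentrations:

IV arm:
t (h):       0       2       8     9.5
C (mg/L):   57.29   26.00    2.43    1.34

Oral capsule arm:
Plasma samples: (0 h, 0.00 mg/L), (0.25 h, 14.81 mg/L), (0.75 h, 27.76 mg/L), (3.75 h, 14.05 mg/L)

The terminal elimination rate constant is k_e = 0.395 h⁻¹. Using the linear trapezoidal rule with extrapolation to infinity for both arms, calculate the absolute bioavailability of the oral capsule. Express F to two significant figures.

Trapezoidal AUC_0→9.5 (IV):
  [0→2]: (57.29+26.00)/2 × 2 = 83.29
  [2→8]: (26.00+2.43)/2 × 6 = 85.29
  [8→9.5]: (2.43+1.34)/2 × 1.5 = 2.8275
  Sum = 171.4075 mg/L·h
IV tail: 1.34/0.395 = 3.392; AUC_iv,0→∞ = 171.4075 + 3.392 = 174.7995 mg/L·h
Trapezoidal AUC_0→3.75 (oral capsule):
  [0→0.25]: (0.00+14.81)/2 × 0.25 = 1.85125
  [0.25→0.75]: (14.81+27.76)/2 × 0.5 = 10.6425
  [0.75→3.75]: (27.76+14.05)/2 × 3 = 62.715
  Sum = 75.20875 mg/L·h
oral capsule tail: 14.05/0.395 = 35.570; AUC_ev,0→∞ = 75.20875 + 35.570 = 110.77875 mg/L·h
F = (AUC_ev/D_ev)/(AUC_iv/D_iv) = (110.77875/500)/(174.7995/250) = 0.2215575/0.699198 = 0.3169

F = 0.32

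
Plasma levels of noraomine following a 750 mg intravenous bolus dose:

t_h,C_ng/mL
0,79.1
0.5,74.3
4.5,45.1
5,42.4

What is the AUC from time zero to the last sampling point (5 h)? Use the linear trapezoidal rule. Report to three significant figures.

AUC = 299 ng/mL·h

Trapezoidal AUC_0→5:
  [0→0.5]: (79.1+74.3)/2 × 0.5 = 38.35
  [0.5→4.5]: (74.3+45.1)/2 × 4 = 238.8
  [4.5→5]: (45.1+42.4)/2 × 0.5 = 21.875
  Sum = 299.025 ng/mL·h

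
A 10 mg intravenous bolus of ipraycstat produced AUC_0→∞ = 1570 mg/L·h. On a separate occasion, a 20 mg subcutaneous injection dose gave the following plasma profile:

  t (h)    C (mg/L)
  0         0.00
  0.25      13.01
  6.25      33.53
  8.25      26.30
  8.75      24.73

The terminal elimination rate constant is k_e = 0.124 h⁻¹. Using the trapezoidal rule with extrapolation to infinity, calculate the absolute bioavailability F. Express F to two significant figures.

Trapezoidal AUC_0→8.75 (subcutaneous injection):
  [0→0.25]: (0.00+13.01)/2 × 0.25 = 1.62625
  [0.25→6.25]: (13.01+33.53)/2 × 6 = 139.62
  [6.25→8.25]: (33.53+26.30)/2 × 2 = 59.83
  [8.25→8.75]: (26.30+24.73)/2 × 0.5 = 12.7575
  Sum = 213.83375 mg/L·h
Tail: C_last/k_e = 24.73/0.124 = 199.435
AUC_0→∞ (subcutaneous injection) = 213.83375 + 199.435 = 413.26875 mg/L·h
F = (AUC_ev/D_ev)/(AUC_iv/D_iv) = (413.26875/20)/(1570/10) = 20.6634/157 = 0.1316

F = 0.13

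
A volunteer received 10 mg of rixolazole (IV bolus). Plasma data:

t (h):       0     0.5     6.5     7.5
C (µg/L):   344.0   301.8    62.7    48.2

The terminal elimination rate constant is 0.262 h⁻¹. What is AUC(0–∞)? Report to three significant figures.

Trapezoidal AUC_0→7.5:
  [0→0.5]: (344.0+301.8)/2 × 0.5 = 161.45
  [0.5→6.5]: (301.8+62.7)/2 × 6 = 1093.5
  [6.5→7.5]: (62.7+48.2)/2 × 1 = 55.45
  Sum = 1310.4 µg/L·h
Extrapolated tail: C_last / k_e = 48.2 / 0.262 = 183.969
AUC_0→∞ = 1310.4 + 183.969 = 1494.369 µg/L·h

AUC = 1490 µg/L·h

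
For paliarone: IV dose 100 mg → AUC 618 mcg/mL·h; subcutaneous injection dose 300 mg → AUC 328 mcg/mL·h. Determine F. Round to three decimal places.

F = (AUC_ev / D_ev) / (AUC_iv / D_iv)
  = (328/300) / (618/100)
  = 1.09333 / 6.18 = 0.1769

F = 0.177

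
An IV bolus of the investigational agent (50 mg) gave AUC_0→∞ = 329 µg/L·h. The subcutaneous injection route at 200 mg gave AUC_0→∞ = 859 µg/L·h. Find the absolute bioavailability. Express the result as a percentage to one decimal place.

F = 65.3%

F = (AUC_ev / D_ev) / (AUC_iv / D_iv)
  = (859/200) / (329/50)
  = 4.295 / 6.58 = 0.6527
  = 65.27%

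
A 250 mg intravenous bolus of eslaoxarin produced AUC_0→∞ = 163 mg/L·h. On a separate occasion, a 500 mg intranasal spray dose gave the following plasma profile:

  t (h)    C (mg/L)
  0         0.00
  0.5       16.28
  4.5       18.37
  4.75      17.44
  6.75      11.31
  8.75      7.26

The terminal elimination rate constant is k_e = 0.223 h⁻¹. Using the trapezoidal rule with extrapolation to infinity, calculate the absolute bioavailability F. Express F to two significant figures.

F = 0.48

Trapezoidal AUC_0→8.75 (intranasal spray):
  [0→0.5]: (0.00+16.28)/2 × 0.5 = 4.07
  [0.5→4.5]: (16.28+18.37)/2 × 4 = 69.3
  [4.5→4.75]: (18.37+17.44)/2 × 0.25 = 4.47625
  [4.75→6.75]: (17.44+11.31)/2 × 2 = 28.75
  [6.75→8.75]: (11.31+7.26)/2 × 2 = 18.57
  Sum = 125.16625 mg/L·h
Tail: C_last/k_e = 7.26/0.223 = 32.556
AUC_0→∞ (intranasal spray) = 125.16625 + 32.556 = 157.72225 mg/L·h
F = (AUC_ev/D_ev)/(AUC_iv/D_iv) = (157.72225/500)/(163/250) = 0.3154445/0.652 = 0.4838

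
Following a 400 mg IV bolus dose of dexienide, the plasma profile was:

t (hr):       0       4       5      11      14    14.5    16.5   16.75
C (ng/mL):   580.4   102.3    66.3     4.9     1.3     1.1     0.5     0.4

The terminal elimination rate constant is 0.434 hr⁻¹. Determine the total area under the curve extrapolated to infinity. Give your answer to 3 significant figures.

Trapezoidal AUC_0→16.75:
  [0→4]: (580.4+102.3)/2 × 4 = 1365.4
  [4→5]: (102.3+66.3)/2 × 1 = 84.3
  [5→11]: (66.3+4.9)/2 × 6 = 213.6
  [11→14]: (4.9+1.3)/2 × 3 = 9.3
  [14→14.5]: (1.3+1.1)/2 × 0.5 = 0.6
  [14.5→16.5]: (1.1+0.5)/2 × 2 = 1.6
  [16.5→16.75]: (0.5+0.4)/2 × 0.25 = 0.1125
  Sum = 1674.9125 ng/mL·hr
Extrapolated tail: C_last / k_e = 0.4 / 0.434 = 0.922
AUC_0→∞ = 1674.9125 + 0.922 = 1675.8345 ng/mL·hr

AUC = 1680 ng/mL·hr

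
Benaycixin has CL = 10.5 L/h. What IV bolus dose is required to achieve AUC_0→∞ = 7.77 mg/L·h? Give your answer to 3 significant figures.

Dose_iv = CL × AUC_0→∞
     = 10.5 × 7.77 = 81.585 mg

Dose = 81.6 mg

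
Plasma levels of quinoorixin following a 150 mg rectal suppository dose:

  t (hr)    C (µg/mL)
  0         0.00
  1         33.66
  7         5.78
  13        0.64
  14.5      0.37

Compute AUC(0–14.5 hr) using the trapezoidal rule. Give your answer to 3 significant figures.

Trapezoidal AUC_0→14.5:
  [0→1]: (0.00+33.66)/2 × 1 = 16.83
  [1→7]: (33.66+5.78)/2 × 6 = 118.32
  [7→13]: (5.78+0.64)/2 × 6 = 19.26
  [13→14.5]: (0.64+0.37)/2 × 1.5 = 0.7575
  Sum = 155.1675 µg/mL·hr

AUC = 155 µg/mL·hr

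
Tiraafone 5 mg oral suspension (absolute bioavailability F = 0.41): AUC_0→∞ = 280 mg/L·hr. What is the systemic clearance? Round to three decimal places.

CL = F × Dose / AUC_0→∞
   = 0.41 × 5 / 280 = 0.00732143 L/hr

CL = 0.007 L/hr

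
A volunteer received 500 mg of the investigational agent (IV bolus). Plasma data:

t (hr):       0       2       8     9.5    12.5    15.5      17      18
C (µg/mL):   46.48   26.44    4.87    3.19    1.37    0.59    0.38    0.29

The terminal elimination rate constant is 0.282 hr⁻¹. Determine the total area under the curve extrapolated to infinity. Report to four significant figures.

Trapezoidal AUC_0→18:
  [0→2]: (46.48+26.44)/2 × 2 = 72.92
  [2→8]: (26.44+4.87)/2 × 6 = 93.93
  [8→9.5]: (4.87+3.19)/2 × 1.5 = 6.045
  [9.5→12.5]: (3.19+1.37)/2 × 3 = 6.84
  [12.5→15.5]: (1.37+0.59)/2 × 3 = 2.94
  [15.5→17]: (0.59+0.38)/2 × 1.5 = 0.7275
  [17→18]: (0.38+0.29)/2 × 1 = 0.335
  Sum = 183.7375 µg/mL·hr
Extrapolated tail: C_last / k_e = 0.29 / 0.282 = 1.028
AUC_0→∞ = 183.7375 + 1.028 = 184.7655 µg/mL·hr

AUC = 184.8 µg/mL·hr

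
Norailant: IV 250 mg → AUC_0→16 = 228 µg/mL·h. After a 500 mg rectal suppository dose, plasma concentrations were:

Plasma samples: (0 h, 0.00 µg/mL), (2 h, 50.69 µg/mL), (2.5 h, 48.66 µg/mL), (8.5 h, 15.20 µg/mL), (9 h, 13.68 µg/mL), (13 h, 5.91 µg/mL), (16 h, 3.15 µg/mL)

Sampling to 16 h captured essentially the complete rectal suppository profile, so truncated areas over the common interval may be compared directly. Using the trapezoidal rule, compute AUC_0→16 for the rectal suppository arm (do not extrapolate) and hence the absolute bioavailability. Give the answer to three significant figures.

Trapezoidal AUC_0→16 (rectal suppository):
  [0→2]: (0.00+50.69)/2 × 2 = 50.69
  [2→2.5]: (50.69+48.66)/2 × 0.5 = 24.8375
  [2.5→8.5]: (48.66+15.20)/2 × 6 = 191.58
  [8.5→9]: (15.20+13.68)/2 × 0.5 = 7.22
  [9→13]: (13.68+5.91)/2 × 4 = 39.18
  [13→16]: (5.91+3.15)/2 × 3 = 13.59
  Sum = 327.0975 µg/mL·h
F = (AUC_ev/D_ev)/(AUC_iv/D_iv) = (327.0975/500)/(228/250) = 0.654195/0.912 = 0.7173

F = 0.717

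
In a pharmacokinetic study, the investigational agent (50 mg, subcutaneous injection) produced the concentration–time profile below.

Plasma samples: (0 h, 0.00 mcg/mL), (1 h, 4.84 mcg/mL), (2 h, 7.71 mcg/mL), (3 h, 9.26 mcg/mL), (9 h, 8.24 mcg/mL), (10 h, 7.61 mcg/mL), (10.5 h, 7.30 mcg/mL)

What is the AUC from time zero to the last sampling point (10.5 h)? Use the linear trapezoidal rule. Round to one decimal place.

Trapezoidal AUC_0→10.5:
  [0→1]: (0.00+4.84)/2 × 1 = 2.42
  [1→2]: (4.84+7.71)/2 × 1 = 6.275
  [2→3]: (7.71+9.26)/2 × 1 = 8.485
  [3→9]: (9.26+8.24)/2 × 6 = 52.5
  [9→10]: (8.24+7.61)/2 × 1 = 7.925
  [10→10.5]: (7.61+7.30)/2 × 0.5 = 3.7275
  Sum = 81.3325 mcg/mL·h

AUC = 81.3 mcg/mL·h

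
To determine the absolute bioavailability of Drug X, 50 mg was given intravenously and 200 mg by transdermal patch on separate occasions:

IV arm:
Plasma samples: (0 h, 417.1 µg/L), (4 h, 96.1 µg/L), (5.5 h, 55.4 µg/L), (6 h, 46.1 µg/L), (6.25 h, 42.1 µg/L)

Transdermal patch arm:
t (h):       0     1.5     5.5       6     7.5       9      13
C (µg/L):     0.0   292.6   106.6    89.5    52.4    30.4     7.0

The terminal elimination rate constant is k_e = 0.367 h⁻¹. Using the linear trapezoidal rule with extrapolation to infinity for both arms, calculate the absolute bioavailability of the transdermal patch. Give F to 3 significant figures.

Trapezoidal AUC_0→6.25 (IV):
  [0→4]: (417.1+96.1)/2 × 4 = 1026.4
  [4→5.5]: (96.1+55.4)/2 × 1.5 = 113.625
  [5.5→6]: (55.4+46.1)/2 × 0.5 = 25.375
  [6→6.25]: (46.1+42.1)/2 × 0.25 = 11.025
  Sum = 1176.425 µg/L·h
IV tail: 42.1/0.367 = 114.714; AUC_iv,0→∞ = 1176.425 + 114.714 = 1291.139 µg/L·h
Trapezoidal AUC_0→13 (transdermal patch):
  [0→1.5]: (0.0+292.6)/2 × 1.5 = 219.45
  [1.5→5.5]: (292.6+106.6)/2 × 4 = 798.4
  [5.5→6]: (106.6+89.5)/2 × 0.5 = 49.025
  [6→7.5]: (89.5+52.4)/2 × 1.5 = 106.425
  [7.5→9]: (52.4+30.4)/2 × 1.5 = 62.1
  [9→13]: (30.4+7.0)/2 × 4 = 74.8
  Sum = 1310.2 µg/L·h
transdermal patch tail: 7.0/0.367 = 19.074; AUC_ev,0→∞ = 1310.2 + 19.074 = 1329.274 µg/L·h
F = (AUC_ev/D_ev)/(AUC_iv/D_iv) = (1329.274/200)/(1291.139/50) = 6.64637/25.82278 = 0.2574

F = 0.257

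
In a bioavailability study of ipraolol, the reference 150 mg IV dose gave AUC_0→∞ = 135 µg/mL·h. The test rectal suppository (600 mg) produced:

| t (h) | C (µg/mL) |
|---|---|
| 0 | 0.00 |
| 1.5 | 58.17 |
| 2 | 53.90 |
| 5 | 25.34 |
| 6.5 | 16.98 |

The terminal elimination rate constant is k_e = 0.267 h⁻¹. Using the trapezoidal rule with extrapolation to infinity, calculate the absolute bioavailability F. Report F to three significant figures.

F = 0.529

Trapezoidal AUC_0→6.5 (rectal suppository):
  [0→1.5]: (0.00+58.17)/2 × 1.5 = 43.6275
  [1.5→2]: (58.17+53.90)/2 × 0.5 = 28.0175
  [2→5]: (53.90+25.34)/2 × 3 = 118.86
  [5→6.5]: (25.34+16.98)/2 × 1.5 = 31.74
  Sum = 222.245 µg/mL·h
Tail: C_last/k_e = 16.98/0.267 = 63.596
AUC_0→∞ (rectal suppository) = 222.245 + 63.596 = 285.841 µg/mL·h
F = (AUC_ev/D_ev)/(AUC_iv/D_iv) = (285.841/600)/(135/150) = 0.476402/0.9 = 0.5293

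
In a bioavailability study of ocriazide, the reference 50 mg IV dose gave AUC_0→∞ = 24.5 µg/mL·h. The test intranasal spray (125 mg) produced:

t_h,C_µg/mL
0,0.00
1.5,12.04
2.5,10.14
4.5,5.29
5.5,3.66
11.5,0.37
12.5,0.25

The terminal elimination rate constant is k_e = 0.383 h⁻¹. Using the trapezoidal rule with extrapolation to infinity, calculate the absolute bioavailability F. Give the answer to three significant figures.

Trapezoidal AUC_0→12.5 (intranasal spray):
  [0→1.5]: (0.00+12.04)/2 × 1.5 = 9.03
  [1.5→2.5]: (12.04+10.14)/2 × 1 = 11.09
  [2.5→4.5]: (10.14+5.29)/2 × 2 = 15.43
  [4.5→5.5]: (5.29+3.66)/2 × 1 = 4.475
  [5.5→11.5]: (3.66+0.37)/2 × 6 = 12.09
  [11.5→12.5]: (0.37+0.25)/2 × 1 = 0.31
  Sum = 52.425 µg/mL·h
Tail: C_last/k_e = 0.25/0.383 = 0.653
AUC_0→∞ (intranasal spray) = 52.425 + 0.653 = 53.078 µg/mL·h
F = (AUC_ev/D_ev)/(AUC_iv/D_iv) = (53.078/125)/(24.5/50) = 0.424624/0.49 = 0.8666

F = 0.867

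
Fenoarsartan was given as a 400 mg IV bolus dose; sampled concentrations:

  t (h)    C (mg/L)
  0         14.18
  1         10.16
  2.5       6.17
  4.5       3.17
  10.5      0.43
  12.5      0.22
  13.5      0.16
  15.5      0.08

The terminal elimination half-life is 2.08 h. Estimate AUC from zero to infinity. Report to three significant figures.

AUC = 45.9 mg/L·h

Trapezoidal AUC_0→15.5:
  [0→1]: (14.18+10.16)/2 × 1 = 12.17
  [1→2.5]: (10.16+6.17)/2 × 1.5 = 12.2475
  [2.5→4.5]: (6.17+3.17)/2 × 2 = 9.34
  [4.5→10.5]: (3.17+0.43)/2 × 6 = 10.8
  [10.5→12.5]: (0.43+0.22)/2 × 2 = 0.65
  [12.5→13.5]: (0.22+0.16)/2 × 1 = 0.19
  [13.5→15.5]: (0.16+0.08)/2 × 2 = 0.24
  Sum = 45.6375 mg/L·h
k_e = ln2 / t½ = 0.693147 / 2.08 = 0.3332 h^-1
Extrapolated tail: C_last / k_e = 0.08 / 0.3332 = 0.240
AUC_0→∞ = 45.6375 + 0.240 = 45.8775 mg/L·h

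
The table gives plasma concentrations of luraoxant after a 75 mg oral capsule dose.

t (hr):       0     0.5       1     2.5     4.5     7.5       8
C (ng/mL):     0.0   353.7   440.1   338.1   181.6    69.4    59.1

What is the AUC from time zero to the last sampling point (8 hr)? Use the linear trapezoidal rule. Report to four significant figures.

Trapezoidal AUC_0→8:
  [0→0.5]: (0.0+353.7)/2 × 0.5 = 88.425
  [0.5→1]: (353.7+440.1)/2 × 0.5 = 198.45
  [1→2.5]: (440.1+338.1)/2 × 1.5 = 583.65
  [2.5→4.5]: (338.1+181.6)/2 × 2 = 519.7
  [4.5→7.5]: (181.6+69.4)/2 × 3 = 376.5
  [7.5→8]: (69.4+59.1)/2 × 0.5 = 32.125
  Sum = 1798.85 ng/mL·hr

AUC = 1799 ng/mL·hr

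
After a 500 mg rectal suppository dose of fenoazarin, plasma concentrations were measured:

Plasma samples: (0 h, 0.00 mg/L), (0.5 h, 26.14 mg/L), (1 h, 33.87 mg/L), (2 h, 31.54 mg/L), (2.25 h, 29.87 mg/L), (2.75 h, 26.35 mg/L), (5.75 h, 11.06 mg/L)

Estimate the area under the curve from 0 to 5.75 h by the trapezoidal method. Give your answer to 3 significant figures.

Trapezoidal AUC_0→5.75:
  [0→0.5]: (0.00+26.14)/2 × 0.5 = 6.535
  [0.5→1]: (26.14+33.87)/2 × 0.5 = 15.0025
  [1→2]: (33.87+31.54)/2 × 1 = 32.705
  [2→2.25]: (31.54+29.87)/2 × 0.25 = 7.67625
  [2.25→2.75]: (29.87+26.35)/2 × 0.5 = 14.055
  [2.75→5.75]: (26.35+11.06)/2 × 3 = 56.115
  Sum = 132.08875 mg/L·h

AUC = 132 mg/L·h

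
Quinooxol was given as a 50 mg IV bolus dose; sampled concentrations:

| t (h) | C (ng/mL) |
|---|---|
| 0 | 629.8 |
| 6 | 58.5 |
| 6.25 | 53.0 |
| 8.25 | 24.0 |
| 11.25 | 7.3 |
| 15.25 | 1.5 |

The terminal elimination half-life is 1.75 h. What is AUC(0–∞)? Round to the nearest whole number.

Trapezoidal AUC_0→15.25:
  [0→6]: (629.8+58.5)/2 × 6 = 2064.9
  [6→6.25]: (58.5+53.0)/2 × 0.25 = 13.9375
  [6.25→8.25]: (53.0+24.0)/2 × 2 = 77.0
  [8.25→11.25]: (24.0+7.3)/2 × 3 = 46.95
  [11.25→15.25]: (7.3+1.5)/2 × 4 = 17.6
  Sum = 2220.3875 ng/mL·h
k_e = ln2 / t½ = 0.693147 / 1.75 = 0.3961 h^-1
Extrapolated tail: C_last / k_e = 1.5 / 0.3961 = 3.787
AUC_0→∞ = 2220.3875 + 3.787 = 2224.1745 ng/mL·h

AUC = 2224 ng/mL·h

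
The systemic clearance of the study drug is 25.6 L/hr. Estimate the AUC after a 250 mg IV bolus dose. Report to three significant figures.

AUC = 9.77 mg/L·hr

AUC_0→∞ = Dose_iv / CL
        = 250 / 25.6 = 9.765625 mg/L·hr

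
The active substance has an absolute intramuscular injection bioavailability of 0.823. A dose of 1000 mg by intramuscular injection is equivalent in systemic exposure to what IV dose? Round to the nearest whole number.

D_iv = 823 mg

Systemic exposure from an extravascular dose = F × D_ev, so the equivalent IV dose is F × D_ev.
D_iv = F × D_ev = 0.823 × 1000 = 823 mg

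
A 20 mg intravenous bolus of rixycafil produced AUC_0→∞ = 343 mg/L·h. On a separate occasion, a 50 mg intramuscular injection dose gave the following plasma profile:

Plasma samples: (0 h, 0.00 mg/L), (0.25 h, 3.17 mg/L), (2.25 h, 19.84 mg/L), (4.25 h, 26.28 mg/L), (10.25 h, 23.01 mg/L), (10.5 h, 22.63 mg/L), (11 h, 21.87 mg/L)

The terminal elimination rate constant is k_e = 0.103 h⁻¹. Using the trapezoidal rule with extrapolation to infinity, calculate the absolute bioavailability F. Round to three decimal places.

Trapezoidal AUC_0→11 (intramuscular injection):
  [0→0.25]: (0.00+3.17)/2 × 0.25 = 0.39625
  [0.25→2.25]: (3.17+19.84)/2 × 2 = 23.01
  [2.25→4.25]: (19.84+26.28)/2 × 2 = 46.12
  [4.25→10.25]: (26.28+23.01)/2 × 6 = 147.87
  [10.25→10.5]: (23.01+22.63)/2 × 0.25 = 5.705
  [10.5→11]: (22.63+21.87)/2 × 0.5 = 11.125
  Sum = 234.22625 mg/L·h
Tail: C_last/k_e = 21.87/0.103 = 212.330
AUC_0→∞ (intramuscular injection) = 234.22625 + 212.330 = 446.55625 mg/L·h
F = (AUC_ev/D_ev)/(AUC_iv/D_iv) = (446.55625/50)/(343/20) = 8.931125/17.15 = 0.5208

F = 0.521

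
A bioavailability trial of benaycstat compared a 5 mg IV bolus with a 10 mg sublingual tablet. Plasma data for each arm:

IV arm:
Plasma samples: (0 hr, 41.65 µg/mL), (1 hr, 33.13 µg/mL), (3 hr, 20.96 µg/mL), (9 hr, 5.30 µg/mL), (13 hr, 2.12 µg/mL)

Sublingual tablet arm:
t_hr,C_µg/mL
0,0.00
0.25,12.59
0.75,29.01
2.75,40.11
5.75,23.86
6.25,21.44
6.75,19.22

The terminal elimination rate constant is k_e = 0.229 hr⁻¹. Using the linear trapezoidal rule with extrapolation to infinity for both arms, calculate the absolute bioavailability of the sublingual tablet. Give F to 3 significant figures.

Trapezoidal AUC_0→13 (IV):
  [0→1]: (41.65+33.13)/2 × 1 = 37.39
  [1→3]: (33.13+20.96)/2 × 2 = 54.09
  [3→9]: (20.96+5.30)/2 × 6 = 78.78
  [9→13]: (5.30+2.12)/2 × 4 = 14.84
  Sum = 185.1 µg/mL·hr
IV tail: 2.12/0.229 = 9.258; AUC_iv,0→∞ = 185.1 + 9.258 = 194.358 µg/mL·hr
Trapezoidal AUC_0→6.75 (sublingual tablet):
  [0→0.25]: (0.00+12.59)/2 × 0.25 = 1.57375
  [0.25→0.75]: (12.59+29.01)/2 × 0.5 = 10.4
  [0.75→2.75]: (29.01+40.11)/2 × 2 = 69.12
  [2.75→5.75]: (40.11+23.86)/2 × 3 = 95.955
  [5.75→6.25]: (23.86+21.44)/2 × 0.5 = 11.325
  [6.25→6.75]: (21.44+19.22)/2 × 0.5 = 10.165
  Sum = 198.53875 µg/mL·hr
sublingual tablet tail: 19.22/0.229 = 83.930; AUC_ev,0→∞ = 198.53875 + 83.930 = 282.46875 µg/mL·hr
F = (AUC_ev/D_ev)/(AUC_iv/D_iv) = (282.46875/10)/(194.358/5) = 28.246875/38.8716 = 0.7267

F = 0.727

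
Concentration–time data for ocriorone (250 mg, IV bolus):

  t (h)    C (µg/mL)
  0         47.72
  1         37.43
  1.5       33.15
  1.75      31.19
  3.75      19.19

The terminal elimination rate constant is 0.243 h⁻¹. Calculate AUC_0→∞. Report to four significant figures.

AUC = 197.6 µg/mL·h

Trapezoidal AUC_0→3.75:
  [0→1]: (47.72+37.43)/2 × 1 = 42.575
  [1→1.5]: (37.43+33.15)/2 × 0.5 = 17.645
  [1.5→1.75]: (33.15+31.19)/2 × 0.25 = 8.0425
  [1.75→3.75]: (31.19+19.19)/2 × 2 = 50.38
  Sum = 118.6425 µg/mL·h
Extrapolated tail: C_last / k_e = 19.19 / 0.243 = 78.971
AUC_0→∞ = 118.6425 + 78.971 = 197.6135 µg/mL·h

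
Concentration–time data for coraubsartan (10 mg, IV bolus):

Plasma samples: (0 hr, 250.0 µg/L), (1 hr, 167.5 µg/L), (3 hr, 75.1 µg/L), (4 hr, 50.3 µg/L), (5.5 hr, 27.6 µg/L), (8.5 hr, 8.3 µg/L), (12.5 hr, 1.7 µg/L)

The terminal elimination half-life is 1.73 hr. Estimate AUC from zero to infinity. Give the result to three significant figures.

Trapezoidal AUC_0→12.5:
  [0→1]: (250.0+167.5)/2 × 1 = 208.75
  [1→3]: (167.5+75.1)/2 × 2 = 242.6
  [3→4]: (75.1+50.3)/2 × 1 = 62.7
  [4→5.5]: (50.3+27.6)/2 × 1.5 = 58.425
  [5.5→8.5]: (27.6+8.3)/2 × 3 = 53.85
  [8.5→12.5]: (8.3+1.7)/2 × 4 = 20.0
  Sum = 646.325 µg/L·hr
k_e = ln2 / t½ = 0.693147 / 1.73 = 0.4007 hr^-1
Extrapolated tail: C_last / k_e = 1.7 / 0.4007 = 4.243
AUC_0→∞ = 646.325 + 4.243 = 650.568 µg/L·hr

AUC = 651 µg/L·hr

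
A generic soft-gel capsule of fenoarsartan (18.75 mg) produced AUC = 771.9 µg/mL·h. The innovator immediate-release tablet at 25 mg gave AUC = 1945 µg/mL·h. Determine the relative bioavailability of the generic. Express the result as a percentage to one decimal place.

F_rel = (AUC_test/D_test) / (AUC_ref/D_ref)
      = (771.9/18.75) / (1945/25)
      = 41.168 / 77.8 = 0.5292 = 52.92%

F_rel = 52.9%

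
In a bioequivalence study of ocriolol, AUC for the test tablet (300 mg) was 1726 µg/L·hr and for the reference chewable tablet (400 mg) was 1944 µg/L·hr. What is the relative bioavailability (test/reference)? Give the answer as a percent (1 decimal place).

F_rel = 118.4%

F_rel = (AUC_test/D_test) / (AUC_ref/D_ref)
      = (1726/300) / (1944/400)
      = 5.75333 / 4.86 = 1.1838 = 118.38%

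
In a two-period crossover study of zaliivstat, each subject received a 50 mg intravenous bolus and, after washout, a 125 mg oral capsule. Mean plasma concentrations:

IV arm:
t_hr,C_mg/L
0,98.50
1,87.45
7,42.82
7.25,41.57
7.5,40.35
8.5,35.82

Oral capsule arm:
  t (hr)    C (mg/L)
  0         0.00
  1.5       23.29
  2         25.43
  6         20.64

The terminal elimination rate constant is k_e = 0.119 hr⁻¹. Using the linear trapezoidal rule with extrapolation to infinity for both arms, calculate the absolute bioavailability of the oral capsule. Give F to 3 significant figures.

Trapezoidal AUC_0→8.5 (IV):
  [0→1]: (98.50+87.45)/2 × 1 = 92.975
  [1→7]: (87.45+42.82)/2 × 6 = 390.81
  [7→7.25]: (42.82+41.57)/2 × 0.25 = 10.54875
  [7.25→7.5]: (41.57+40.35)/2 × 0.25 = 10.24
  [7.5→8.5]: (40.35+35.82)/2 × 1 = 38.085
  Sum = 542.65875 mg/L·hr
IV tail: 35.82/0.119 = 301.008; AUC_iv,0→∞ = 542.65875 + 301.008 = 843.66675 mg/L·hr
Trapezoidal AUC_0→6 (oral capsule):
  [0→1.5]: (0.00+23.29)/2 × 1.5 = 17.4675
  [1.5→2]: (23.29+25.43)/2 × 0.5 = 12.18
  [2→6]: (25.43+20.64)/2 × 4 = 92.14
  Sum = 121.7875 mg/L·hr
oral capsule tail: 20.64/0.119 = 173.445; AUC_ev,0→∞ = 121.7875 + 173.445 = 295.2325 mg/L·hr
F = (AUC_ev/D_ev)/(AUC_iv/D_iv) = (295.2325/125)/(843.66675/50) = 2.36186/16.873335 = 0.1400

F = 0.140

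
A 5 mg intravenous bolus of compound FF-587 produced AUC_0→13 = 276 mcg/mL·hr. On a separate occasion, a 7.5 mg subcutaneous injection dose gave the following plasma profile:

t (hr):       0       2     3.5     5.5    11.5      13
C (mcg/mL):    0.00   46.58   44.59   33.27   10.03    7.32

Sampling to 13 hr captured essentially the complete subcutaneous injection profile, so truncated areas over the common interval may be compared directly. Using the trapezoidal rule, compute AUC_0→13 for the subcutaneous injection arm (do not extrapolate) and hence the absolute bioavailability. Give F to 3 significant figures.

F = 0.811

Trapezoidal AUC_0→13 (subcutaneous injection):
  [0→2]: (0.00+46.58)/2 × 2 = 46.58
  [2→3.5]: (46.58+44.59)/2 × 1.5 = 68.3775
  [3.5→5.5]: (44.59+33.27)/2 × 2 = 77.86
  [5.5→11.5]: (33.27+10.03)/2 × 6 = 129.9
  [11.5→13]: (10.03+7.32)/2 × 1.5 = 13.0125
  Sum = 335.73 mcg/mL·hr
F = (AUC_ev/D_ev)/(AUC_iv/D_iv) = (335.73/7.5)/(276/5) = 44.764/55.2 = 0.8109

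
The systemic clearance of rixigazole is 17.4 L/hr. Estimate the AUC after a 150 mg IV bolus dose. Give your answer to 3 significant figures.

AUC_0→∞ = Dose_iv / CL
        = 150 / 17.4 = 8.62069 mg/L·hr

AUC = 8.62 mg/L·hr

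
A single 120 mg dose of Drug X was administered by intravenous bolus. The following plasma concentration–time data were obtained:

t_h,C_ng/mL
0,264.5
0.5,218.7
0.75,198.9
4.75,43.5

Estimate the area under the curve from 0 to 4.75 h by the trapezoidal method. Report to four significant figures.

Trapezoidal AUC_0→4.75:
  [0→0.5]: (264.5+218.7)/2 × 0.5 = 120.8
  [0.5→0.75]: (218.7+198.9)/2 × 0.25 = 52.2
  [0.75→4.75]: (198.9+43.5)/2 × 4 = 484.8
  Sum = 657.8 ng/mL·h

AUC = 657.8 ng/mL·h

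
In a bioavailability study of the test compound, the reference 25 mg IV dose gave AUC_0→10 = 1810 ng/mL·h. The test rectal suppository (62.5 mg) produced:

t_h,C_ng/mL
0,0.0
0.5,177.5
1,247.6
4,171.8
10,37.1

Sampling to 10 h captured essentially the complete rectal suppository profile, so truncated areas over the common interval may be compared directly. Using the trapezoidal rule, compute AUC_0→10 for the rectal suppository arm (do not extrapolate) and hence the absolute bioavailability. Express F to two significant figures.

Trapezoidal AUC_0→10 (rectal suppository):
  [0→0.5]: (0.0+177.5)/2 × 0.5 = 44.375
  [0.5→1]: (177.5+247.6)/2 × 0.5 = 106.275
  [1→4]: (247.6+171.8)/2 × 3 = 629.1
  [4→10]: (171.8+37.1)/2 × 6 = 626.7
  Sum = 1406.45 ng/mL·h
F = (AUC_ev/D_ev)/(AUC_iv/D_iv) = (1406.45/62.5)/(1810/25) = 22.5032/72.4 = 0.3108

F = 0.31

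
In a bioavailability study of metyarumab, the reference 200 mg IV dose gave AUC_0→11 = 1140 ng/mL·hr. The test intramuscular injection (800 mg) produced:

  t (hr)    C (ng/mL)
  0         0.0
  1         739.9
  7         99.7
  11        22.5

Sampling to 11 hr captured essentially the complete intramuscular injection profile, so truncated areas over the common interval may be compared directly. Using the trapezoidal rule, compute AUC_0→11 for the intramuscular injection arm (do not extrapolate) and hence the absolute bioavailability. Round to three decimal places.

F = 0.687

Trapezoidal AUC_0→11 (intramuscular injection):
  [0→1]: (0.0+739.9)/2 × 1 = 369.95
  [1→7]: (739.9+99.7)/2 × 6 = 2518.8
  [7→11]: (99.7+22.5)/2 × 4 = 244.4
  Sum = 3133.15 ng/mL·hr
F = (AUC_ev/D_ev)/(AUC_iv/D_iv) = (3133.15/800)/(1140/200) = 3.9164375/5.7 = 0.6871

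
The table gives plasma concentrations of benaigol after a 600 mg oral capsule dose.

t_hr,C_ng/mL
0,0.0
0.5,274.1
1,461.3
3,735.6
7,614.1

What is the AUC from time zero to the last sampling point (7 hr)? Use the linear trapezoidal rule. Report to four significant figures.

AUC = 4149 ng/mL·hr

Trapezoidal AUC_0→7:
  [0→0.5]: (0.0+274.1)/2 × 0.5 = 68.525
  [0.5→1]: (274.1+461.3)/2 × 0.5 = 183.85
  [1→3]: (461.3+735.6)/2 × 2 = 1196.9
  [3→7]: (735.6+614.1)/2 × 4 = 2699.4
  Sum = 4148.675 ng/mL·hr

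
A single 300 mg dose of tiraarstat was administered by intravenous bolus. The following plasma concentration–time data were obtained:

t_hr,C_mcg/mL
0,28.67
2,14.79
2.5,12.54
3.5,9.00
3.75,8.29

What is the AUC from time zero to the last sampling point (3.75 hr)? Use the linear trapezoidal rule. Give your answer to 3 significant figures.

AUC = 63.2 mcg/mL·hr

Trapezoidal AUC_0→3.75:
  [0→2]: (28.67+14.79)/2 × 2 = 43.46
  [2→2.5]: (14.79+12.54)/2 × 0.5 = 6.8325
  [2.5→3.5]: (12.54+9.00)/2 × 1 = 10.77
  [3.5→3.75]: (9.00+8.29)/2 × 0.25 = 2.16125
  Sum = 63.22375 mcg/mL·hr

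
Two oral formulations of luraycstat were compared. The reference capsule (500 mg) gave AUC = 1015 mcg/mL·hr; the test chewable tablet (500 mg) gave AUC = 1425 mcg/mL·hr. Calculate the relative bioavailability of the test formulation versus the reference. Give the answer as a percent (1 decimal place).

F_rel = 140.4%

F_rel = (AUC_test/D_test) / (AUC_ref/D_ref)
      = (1425/500) / (1015/500)
      = 2.85 / 2.03 = 1.4039 = 140.39%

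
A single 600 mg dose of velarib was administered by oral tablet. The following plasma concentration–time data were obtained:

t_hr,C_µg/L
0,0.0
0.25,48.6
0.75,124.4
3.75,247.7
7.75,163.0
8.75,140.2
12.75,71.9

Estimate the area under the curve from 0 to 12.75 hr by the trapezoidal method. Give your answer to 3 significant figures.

Trapezoidal AUC_0→12.75:
  [0→0.25]: (0.0+48.6)/2 × 0.25 = 6.075
  [0.25→0.75]: (48.6+124.4)/2 × 0.5 = 43.25
  [0.75→3.75]: (124.4+247.7)/2 × 3 = 558.15
  [3.75→7.75]: (247.7+163.0)/2 × 4 = 821.4
  [7.75→8.75]: (163.0+140.2)/2 × 1 = 151.6
  [8.75→12.75]: (140.2+71.9)/2 × 4 = 424.2
  Sum = 2004.675 µg/L·hr

AUC = 2000 µg/L·hr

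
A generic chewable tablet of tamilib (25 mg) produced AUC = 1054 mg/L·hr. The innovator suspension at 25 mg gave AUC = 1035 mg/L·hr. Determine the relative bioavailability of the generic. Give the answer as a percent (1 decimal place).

F_rel = (AUC_test/D_test) / (AUC_ref/D_ref)
      = (1054/25) / (1035/25)
      = 42.16 / 41.4 = 1.0184 = 101.84%

F_rel = 101.8%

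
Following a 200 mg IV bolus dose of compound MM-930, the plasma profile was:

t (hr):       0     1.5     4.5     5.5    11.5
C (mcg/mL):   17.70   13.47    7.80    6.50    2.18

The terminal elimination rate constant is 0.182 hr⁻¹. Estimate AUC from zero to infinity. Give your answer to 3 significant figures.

Trapezoidal AUC_0→11.5:
  [0→1.5]: (17.70+13.47)/2 × 1.5 = 23.3775
  [1.5→4.5]: (13.47+7.80)/2 × 3 = 31.905
  [4.5→5.5]: (7.80+6.50)/2 × 1 = 7.15
  [5.5→11.5]: (6.50+2.18)/2 × 6 = 26.04
  Sum = 88.4725 mcg/mL·hr
Extrapolated tail: C_last / k_e = 2.18 / 0.182 = 11.978
AUC_0→∞ = 88.4725 + 11.978 = 100.4505 mcg/mL·hr

AUC = 100 mcg/mL·hr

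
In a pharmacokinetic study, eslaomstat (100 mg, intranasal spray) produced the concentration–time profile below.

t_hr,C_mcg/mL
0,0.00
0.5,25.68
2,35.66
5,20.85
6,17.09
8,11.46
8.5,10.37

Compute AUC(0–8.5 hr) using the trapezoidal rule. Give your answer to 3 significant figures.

AUC = 190 mcg/mL·hr

Trapezoidal AUC_0→8.5:
  [0→0.5]: (0.00+25.68)/2 × 0.5 = 6.42
  [0.5→2]: (25.68+35.66)/2 × 1.5 = 46.005
  [2→5]: (35.66+20.85)/2 × 3 = 84.765
  [5→6]: (20.85+17.09)/2 × 1 = 18.97
  [6→8]: (17.09+11.46)/2 × 2 = 28.55
  [8→8.5]: (11.46+10.37)/2 × 0.5 = 5.4575
  Sum = 190.1675 mcg/mL·hr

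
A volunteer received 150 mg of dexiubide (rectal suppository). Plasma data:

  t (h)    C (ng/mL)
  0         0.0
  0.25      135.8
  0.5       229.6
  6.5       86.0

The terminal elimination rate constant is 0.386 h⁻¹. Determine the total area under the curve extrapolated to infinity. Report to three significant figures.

Trapezoidal AUC_0→6.5:
  [0→0.25]: (0.0+135.8)/2 × 0.25 = 16.975
  [0.25→0.5]: (135.8+229.6)/2 × 0.25 = 45.675
  [0.5→6.5]: (229.6+86.0)/2 × 6 = 946.8
  Sum = 1009.45 ng/mL·h
Extrapolated tail: C_last / k_e = 86.0 / 0.386 = 222.798
AUC_0→∞ = 1009.45 + 222.798 = 1232.248 ng/mL·h

AUC = 1230 ng/mL·h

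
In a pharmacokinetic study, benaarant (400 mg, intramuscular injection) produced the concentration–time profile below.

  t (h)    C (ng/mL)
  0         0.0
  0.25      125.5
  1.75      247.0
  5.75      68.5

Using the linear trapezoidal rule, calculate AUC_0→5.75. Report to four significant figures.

Trapezoidal AUC_0→5.75:
  [0→0.25]: (0.0+125.5)/2 × 0.25 = 15.6875
  [0.25→1.75]: (125.5+247.0)/2 × 1.5 = 279.375
  [1.75→5.75]: (247.0+68.5)/2 × 4 = 631.0
  Sum = 926.0625 ng/mL·h

AUC = 926.1 ng/mL·h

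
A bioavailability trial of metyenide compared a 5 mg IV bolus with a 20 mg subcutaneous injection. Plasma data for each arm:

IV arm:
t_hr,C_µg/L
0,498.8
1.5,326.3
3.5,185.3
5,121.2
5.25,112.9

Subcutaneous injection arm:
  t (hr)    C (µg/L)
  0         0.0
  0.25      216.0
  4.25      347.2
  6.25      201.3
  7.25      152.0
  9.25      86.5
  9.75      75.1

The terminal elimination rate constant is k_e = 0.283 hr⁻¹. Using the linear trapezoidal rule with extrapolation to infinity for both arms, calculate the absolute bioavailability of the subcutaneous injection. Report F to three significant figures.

Trapezoidal AUC_0→5.25 (IV):
  [0→1.5]: (498.8+326.3)/2 × 1.5 = 618.825
  [1.5→3.5]: (326.3+185.3)/2 × 2 = 511.6
  [3.5→5]: (185.3+121.2)/2 × 1.5 = 229.875
  [5→5.25]: (121.2+112.9)/2 × 0.25 = 29.2625
  Sum = 1389.5625 µg/L·hr
IV tail: 112.9/0.283 = 398.940; AUC_iv,0→∞ = 1389.5625 + 398.940 = 1788.5025 µg/L·hr
Trapezoidal AUC_0→9.75 (subcutaneous injection):
  [0→0.25]: (0.0+216.0)/2 × 0.25 = 27.0
  [0.25→4.25]: (216.0+347.2)/2 × 4 = 1126.4
  [4.25→6.25]: (347.2+201.3)/2 × 2 = 548.5
  [6.25→7.25]: (201.3+152.0)/2 × 1 = 176.65
  [7.25→9.25]: (152.0+86.5)/2 × 2 = 238.5
  [9.25→9.75]: (86.5+75.1)/2 × 0.5 = 40.4
  Sum = 2157.45 µg/L·hr
subcutaneous injection tail: 75.1/0.283 = 265.371; AUC_ev,0→∞ = 2157.45 + 265.371 = 2422.821 µg/L·hr
F = (AUC_ev/D_ev)/(AUC_iv/D_iv) = (2422.821/20)/(1788.5025/5) = 121.14105/357.7005 = 0.3387

F = 0.339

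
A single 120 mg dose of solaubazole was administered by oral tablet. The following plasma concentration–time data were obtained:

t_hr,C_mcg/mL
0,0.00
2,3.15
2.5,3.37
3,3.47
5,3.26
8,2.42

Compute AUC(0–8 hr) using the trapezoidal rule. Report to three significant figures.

Trapezoidal AUC_0→8:
  [0→2]: (0.00+3.15)/2 × 2 = 3.15
  [2→2.5]: (3.15+3.37)/2 × 0.5 = 1.63
  [2.5→3]: (3.37+3.47)/2 × 0.5 = 1.71
  [3→5]: (3.47+3.26)/2 × 2 = 6.73
  [5→8]: (3.26+2.42)/2 × 3 = 8.52
  Sum = 21.74 mcg/mL·hr

AUC = 21.7 mcg/mL·hr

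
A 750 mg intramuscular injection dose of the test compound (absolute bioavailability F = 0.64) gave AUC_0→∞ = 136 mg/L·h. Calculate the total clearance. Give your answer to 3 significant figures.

CL = F × Dose / AUC_0→∞
   = 0.64 × 750 / 136 = 3.52941 L/h

CL = 3.53 L/h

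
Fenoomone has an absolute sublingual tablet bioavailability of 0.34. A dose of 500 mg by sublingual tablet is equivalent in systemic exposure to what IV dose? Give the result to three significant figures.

Systemic exposure from an extravascular dose = F × D_ev, so the equivalent IV dose is F × D_ev.
D_iv = F × D_ev = 0.34 × 500 = 170 mg

D_iv = 170 mg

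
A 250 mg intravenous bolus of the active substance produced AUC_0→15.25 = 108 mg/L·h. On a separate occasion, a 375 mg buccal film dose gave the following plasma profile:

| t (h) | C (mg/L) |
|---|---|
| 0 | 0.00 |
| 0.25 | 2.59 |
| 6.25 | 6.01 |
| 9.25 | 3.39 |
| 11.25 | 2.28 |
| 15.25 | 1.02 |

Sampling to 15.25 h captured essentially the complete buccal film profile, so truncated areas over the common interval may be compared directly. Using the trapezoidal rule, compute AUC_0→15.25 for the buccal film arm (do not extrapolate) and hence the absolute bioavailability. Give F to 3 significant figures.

Trapezoidal AUC_0→15.25 (buccal film):
  [0→0.25]: (0.00+2.59)/2 × 0.25 = 0.32375
  [0.25→6.25]: (2.59+6.01)/2 × 6 = 25.8
  [6.25→9.25]: (6.01+3.39)/2 × 3 = 14.1
  [9.25→11.25]: (3.39+2.28)/2 × 2 = 5.67
  [11.25→15.25]: (2.28+1.02)/2 × 4 = 6.6
  Sum = 52.49375 mg/L·h
F = (AUC_ev/D_ev)/(AUC_iv/D_iv) = (52.49375/375)/(108/250) = 0.139983/0.432 = 0.3240

F = 0.324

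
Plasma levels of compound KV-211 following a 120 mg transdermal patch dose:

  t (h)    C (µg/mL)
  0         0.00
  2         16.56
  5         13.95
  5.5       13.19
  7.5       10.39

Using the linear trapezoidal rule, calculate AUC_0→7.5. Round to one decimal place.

Trapezoidal AUC_0→7.5:
  [0→2]: (0.00+16.56)/2 × 2 = 16.56
  [2→5]: (16.56+13.95)/2 × 3 = 45.765
  [5→5.5]: (13.95+13.19)/2 × 0.5 = 6.785
  [5.5→7.5]: (13.19+10.39)/2 × 2 = 23.58
  Sum = 92.69 µg/mL·h

AUC = 92.7 µg/mL·h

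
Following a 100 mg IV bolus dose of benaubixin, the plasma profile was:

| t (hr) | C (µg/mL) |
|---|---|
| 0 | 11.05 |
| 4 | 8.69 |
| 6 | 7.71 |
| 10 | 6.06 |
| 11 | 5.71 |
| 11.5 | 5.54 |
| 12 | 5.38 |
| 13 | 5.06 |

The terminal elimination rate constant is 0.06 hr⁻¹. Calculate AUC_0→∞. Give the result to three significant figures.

Trapezoidal AUC_0→13:
  [0→4]: (11.05+8.69)/2 × 4 = 39.48
  [4→6]: (8.69+7.71)/2 × 2 = 16.4
  [6→10]: (7.71+6.06)/2 × 4 = 27.54
  [10→11]: (6.06+5.71)/2 × 1 = 5.885
  [11→11.5]: (5.71+5.54)/2 × 0.5 = 2.8125
  [11.5→12]: (5.54+5.38)/2 × 0.5 = 2.73
  [12→13]: (5.38+5.06)/2 × 1 = 5.22
  Sum = 100.0675 µg/mL·hr
Extrapolated tail: C_last / k_e = 5.06 / 0.06 = 84.333
AUC_0→∞ = 100.0675 + 84.333 = 184.4005 µg/mL·hr

AUC = 184 µg/mL·hr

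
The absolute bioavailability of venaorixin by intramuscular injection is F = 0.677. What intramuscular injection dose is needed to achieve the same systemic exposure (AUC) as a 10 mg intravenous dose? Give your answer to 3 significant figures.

D_intramuscular = 14.8 mg

For equal systemic exposure: F × D_ev = D_iv
D_ev = D_iv / F = 10 / 0.677 = 14.771 mg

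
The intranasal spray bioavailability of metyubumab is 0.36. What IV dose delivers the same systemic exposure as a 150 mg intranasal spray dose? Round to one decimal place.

Systemic exposure from an extravascular dose = F × D_ev, so the equivalent IV dose is F × D_ev.
D_iv = F × D_ev = 0.36 × 150 = 54 mg

D_iv = 54.0 mg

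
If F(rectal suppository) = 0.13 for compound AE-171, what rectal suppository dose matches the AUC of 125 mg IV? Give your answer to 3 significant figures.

For equal systemic exposure: F × D_ev = D_iv
D_ev = D_iv / F = 125 / 0.13 = 961.538 mg

D_rectal = 962 mg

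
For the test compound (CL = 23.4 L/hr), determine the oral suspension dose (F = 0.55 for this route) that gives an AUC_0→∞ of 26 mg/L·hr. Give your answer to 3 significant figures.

Dose = 1110 mg

Dose = CL × AUC_0→∞ / F
     = 23.4 × 26 / 0.55 = 1106.18 mg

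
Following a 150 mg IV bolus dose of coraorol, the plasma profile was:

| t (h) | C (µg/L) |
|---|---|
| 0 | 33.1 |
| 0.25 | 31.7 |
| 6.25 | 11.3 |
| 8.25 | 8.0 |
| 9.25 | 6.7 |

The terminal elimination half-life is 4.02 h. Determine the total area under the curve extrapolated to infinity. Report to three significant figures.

AUC = 203 µg/L·h

Trapezoidal AUC_0→9.25:
  [0→0.25]: (33.1+31.7)/2 × 0.25 = 8.1
  [0.25→6.25]: (31.7+11.3)/2 × 6 = 129.0
  [6.25→8.25]: (11.3+8.0)/2 × 2 = 19.3
  [8.25→9.25]: (8.0+6.7)/2 × 1 = 7.35
  Sum = 163.75 µg/L·h
k_e = ln2 / t½ = 0.693147 / 4.02 = 0.1724 h^-1
Extrapolated tail: C_last / k_e = 6.7 / 0.1724 = 38.863
AUC_0→∞ = 163.75 + 38.863 = 202.613 µg/L·h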